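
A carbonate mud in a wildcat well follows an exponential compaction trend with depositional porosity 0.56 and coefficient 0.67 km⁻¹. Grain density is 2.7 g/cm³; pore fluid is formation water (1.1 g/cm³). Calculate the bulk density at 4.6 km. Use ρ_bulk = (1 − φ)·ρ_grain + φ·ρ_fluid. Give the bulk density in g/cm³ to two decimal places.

2.66 g/cm³

Porosity at depth: n = 0.56·exp(−0.67×4.6) = 0.56×0.0459 = 0.0257
Bulk density: ρ_b = (1−n)ρ_g + n·ρ_f = 0.9743×2.7 + 0.0257×1.1
       = 2.631 + 0.028 = 2.659 g/cm³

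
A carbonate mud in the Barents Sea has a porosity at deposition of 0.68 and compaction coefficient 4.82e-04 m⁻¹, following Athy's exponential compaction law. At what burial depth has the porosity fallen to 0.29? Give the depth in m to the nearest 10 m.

Working in km (1 km = 1000 m; k in km⁻¹ = k in m⁻¹ × 1000):
Invert Athy's law: z = ln(n₀/n) / k
z = ln(0.68/0.29) / 0.482 = ln(2.345) / 0.482 = 0.8522 / 0.482 = 1.768 km

1770 m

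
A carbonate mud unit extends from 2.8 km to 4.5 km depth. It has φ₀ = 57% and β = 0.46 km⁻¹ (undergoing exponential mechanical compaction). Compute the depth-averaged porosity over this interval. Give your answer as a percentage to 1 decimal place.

10.9%

⟨φ⟩ = (1/(Z₂−Z₁)) ∫ φ₀ e^(−βZ) dZ = φ₀·(e^(−β·Z₁) − e^(−β·Z₂)) / (β·(Z₂−Z₁))
e^(−0.46×2.8) = 0.2758; e^(−0.46×4.5) = 0.1262
⟨φ⟩ = 0.57 × (0.2758 − 0.1262) / (0.46 × 1.7) = 0.57 × 0.1914 = 0.1091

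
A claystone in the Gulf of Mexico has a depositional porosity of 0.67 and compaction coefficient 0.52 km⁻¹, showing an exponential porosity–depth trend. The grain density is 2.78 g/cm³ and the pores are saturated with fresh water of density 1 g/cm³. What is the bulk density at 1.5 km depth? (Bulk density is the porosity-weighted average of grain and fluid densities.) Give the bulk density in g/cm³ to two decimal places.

2.23 g/cm³

Porosity at depth: φ = 0.67·exp(−0.52×1.5) = 0.67×0.4584 = 0.3071
Bulk density: ρ_b = (1−φ)ρ_g + φ·ρ_f = 0.6929×2.78 + 0.3071×1
       = 1.926 + 0.307 = 2.233 g/cm³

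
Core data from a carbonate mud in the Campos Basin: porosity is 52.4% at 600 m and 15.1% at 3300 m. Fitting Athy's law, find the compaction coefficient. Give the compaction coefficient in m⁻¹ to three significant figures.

Working in km (1 km = 1000 m; c in km⁻¹ = c in m⁻¹ × 1000):
Athy: n(z) = n₀ e^(−cz) ⇒ n₁/n₂ = e^{c(z₂−z₁)} ⇒ c = ln(n₁/n₂)/(z₂−z₁)
c = ln(0.524/0.151) / (3.3 − 0.6) = ln(3.47) / 2.7 = 1.2442 / 2.7 = 0.4608 km⁻¹

0.000461 m⁻¹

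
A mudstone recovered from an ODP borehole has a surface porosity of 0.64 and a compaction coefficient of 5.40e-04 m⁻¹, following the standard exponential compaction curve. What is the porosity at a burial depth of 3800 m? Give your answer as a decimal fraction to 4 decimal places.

0.0822

Working in km (1 km = 1000 m; c in km⁻¹ = c in m⁻¹ × 1000):
φ = φ₀·exp(−c·d) = 0.64 × exp(−0.54 × 3.8) = 0.64 × exp(−2.052)
  = 0.64 × 0.1285 = 0.0822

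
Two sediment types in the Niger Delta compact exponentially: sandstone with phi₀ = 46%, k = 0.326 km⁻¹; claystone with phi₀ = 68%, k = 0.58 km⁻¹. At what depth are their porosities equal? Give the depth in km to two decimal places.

Set phi₀ₐ e^(−kₐz) = phi₀ᵦ e^(−kᵦz) ⇒ ln(phi₀ₐ/phi₀ᵦ) = (kₐ − kᵦ)·z
z = ln(0.46/0.68) / (0.326 − 0.58) = -0.3909 / -0.254 = 1.539 km

1.54 km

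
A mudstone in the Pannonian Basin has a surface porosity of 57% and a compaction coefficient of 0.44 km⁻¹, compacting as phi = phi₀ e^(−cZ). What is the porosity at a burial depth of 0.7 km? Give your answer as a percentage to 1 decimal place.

phi = phi₀·exp(−c·Z) = 0.57 × exp(−0.44 × 0.7) = 0.57 × exp(−0.308)
  = 0.57 × 0.7349 = 0.4189

41.9%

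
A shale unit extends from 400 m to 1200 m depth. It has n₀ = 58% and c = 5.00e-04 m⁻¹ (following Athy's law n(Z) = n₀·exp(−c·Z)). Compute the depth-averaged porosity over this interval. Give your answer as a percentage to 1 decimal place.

39.1%

Working in km (1 km = 1000 m; c in km⁻¹ = c in m⁻¹ × 1000):
⟨n⟩ = (1/(Z₂−Z₁)) ∫ n₀ e^(−cZ) dZ = n₀·(e^(−c·Z₁) − e^(−c·Z₂)) / (c·(Z₂−Z₁))
e^(−0.5×0.4) = 0.8187; e^(−0.5×1.2) = 0.5488
⟨n⟩ = 0.58 × (0.8187 − 0.5488) / (0.5 × 0.8) = 0.58 × 0.6748 = 0.3914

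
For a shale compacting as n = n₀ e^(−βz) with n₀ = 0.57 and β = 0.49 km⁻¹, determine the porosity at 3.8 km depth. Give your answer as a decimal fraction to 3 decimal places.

n = n₀·exp(−β·z) = 0.57 × exp(−0.49 × 3.8) = 0.57 × exp(−1.862)
  = 0.57 × 0.1554 = 0.0886

0.089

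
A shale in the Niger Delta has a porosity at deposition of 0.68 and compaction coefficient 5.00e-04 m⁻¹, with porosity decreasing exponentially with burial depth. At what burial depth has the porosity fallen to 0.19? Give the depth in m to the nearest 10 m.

2550 m

Working in km (1 km = 1000 m; c in km⁻¹ = c in m⁻¹ × 1000):
Invert Athy's law: d = ln(phi₀/phi) / c
d = ln(0.68/0.19) / 0.5 = ln(3.579) / 0.5 = 1.2751 / 0.5 = 2.550 km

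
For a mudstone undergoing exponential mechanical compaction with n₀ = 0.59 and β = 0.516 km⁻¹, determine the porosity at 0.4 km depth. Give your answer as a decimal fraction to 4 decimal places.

0.4800

n = n₀·exp(−β·d) = 0.59 × exp(−0.516 × 0.4) = 0.59 × exp(−0.2064)
  = 0.59 × 0.8135 = 0.4800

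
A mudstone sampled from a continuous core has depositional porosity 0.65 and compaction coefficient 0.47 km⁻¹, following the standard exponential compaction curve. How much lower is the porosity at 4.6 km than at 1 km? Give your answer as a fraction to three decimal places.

0.331

phi(1) = 0.65·e^(−0.47×1) = 0.4063
phi(4.6) = 0.65·e^(−0.47×4.6) = 0.0748
Δphi = 0.4063 − 0.0748 = 0.3314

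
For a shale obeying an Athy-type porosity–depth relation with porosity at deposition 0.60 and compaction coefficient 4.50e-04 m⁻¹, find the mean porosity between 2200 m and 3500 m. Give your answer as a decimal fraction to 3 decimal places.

0.169

Working in km (1 km = 1000 m; β in km⁻¹ = β in m⁻¹ × 1000):
⟨phi⟩ = (1/(Z₂−Z₁)) ∫ phi₀ e^(−βZ) dZ = phi₀·(e^(−β·Z₁) − e^(−β·Z₂)) / (β·(Z₂−Z₁))
e^(−0.45×2.2) = 0.3716; e^(−0.45×3.5) = 0.2070
⟨phi⟩ = 0.6 × (0.3716 − 0.2070) / (0.45 × 1.3) = 0.6 × 0.2813 = 0.1688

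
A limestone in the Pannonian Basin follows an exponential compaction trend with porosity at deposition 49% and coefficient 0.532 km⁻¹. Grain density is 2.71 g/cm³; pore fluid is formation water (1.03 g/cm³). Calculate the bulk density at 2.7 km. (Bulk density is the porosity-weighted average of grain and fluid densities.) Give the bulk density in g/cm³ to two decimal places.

2.51 g/cm³

Porosity at depth: φ = 0.49·exp(−0.532×2.7) = 0.49×0.2378 = 0.1165
Bulk density: ρ_b = (1−φ)ρ_g + φ·ρ_f = 0.8835×2.71 + 0.1165×1.03
       = 2.394 + 0.120 = 2.514 g/cm³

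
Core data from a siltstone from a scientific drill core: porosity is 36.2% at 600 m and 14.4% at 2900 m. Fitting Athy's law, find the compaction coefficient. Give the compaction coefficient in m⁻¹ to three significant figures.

0.000401 m⁻¹

Working in km (1 km = 1000 m; c in km⁻¹ = c in m⁻¹ × 1000):
Athy: phi(d) = phi₀ e^(−cd) ⇒ phi₁/phi₂ = e^{c(d₂−d₁)} ⇒ c = ln(phi₁/phi₂)/(d₂−d₁)
c = ln(0.362/0.144) / (2.9 − 0.6) = ln(2.514) / 2.3 = 0.9218 / 2.3 = 0.4008 km⁻¹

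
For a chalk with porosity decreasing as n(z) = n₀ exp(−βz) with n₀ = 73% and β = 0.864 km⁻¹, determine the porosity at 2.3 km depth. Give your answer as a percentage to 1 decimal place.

10.0%

n = n₀·exp(−β·z) = 0.73 × exp(−0.864 × 2.3) = 0.73 × exp(−1.987)
  = 0.73 × 0.1371 = 0.1001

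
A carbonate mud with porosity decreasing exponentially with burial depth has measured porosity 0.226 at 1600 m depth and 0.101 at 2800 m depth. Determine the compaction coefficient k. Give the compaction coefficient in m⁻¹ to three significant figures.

Working in km (1 km = 1000 m; k in km⁻¹ = k in m⁻¹ × 1000):
Athy: n(d) = n₀ e^(−kd) ⇒ n₁/n₂ = e^{k(d₂−d₁)} ⇒ k = ln(n₁/n₂)/(d₂−d₁)
k = ln(0.226/0.101) / (2.8 − 1.6) = ln(2.238) / 1.2 = 0.8054 / 1.2 = 0.6712 km⁻¹

0.000671 m⁻¹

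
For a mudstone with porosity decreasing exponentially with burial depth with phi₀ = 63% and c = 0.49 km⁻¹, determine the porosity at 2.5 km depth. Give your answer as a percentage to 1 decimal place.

18.5%

phi = phi₀·exp(−c·Z) = 0.63 × exp(−0.49 × 2.5) = 0.63 × exp(−1.225)
  = 0.63 × 0.2938 = 0.1851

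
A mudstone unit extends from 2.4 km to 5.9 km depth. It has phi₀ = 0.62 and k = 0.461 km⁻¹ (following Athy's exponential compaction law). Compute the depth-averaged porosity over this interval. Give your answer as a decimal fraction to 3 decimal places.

0.102

⟨phi⟩ = (1/(z₂−z₁)) ∫ phi₀ e^(−kz) dz = phi₀·(e^(−k·z₁) − e^(−k·z₂)) / (k·(z₂−z₁))
e^(−0.461×2.4) = 0.3307; e^(−0.461×5.9) = 0.0659
⟨phi⟩ = 0.62 × (0.3307 − 0.0659) / (0.461 × 3.5) = 0.62 × 0.1642 = 0.1018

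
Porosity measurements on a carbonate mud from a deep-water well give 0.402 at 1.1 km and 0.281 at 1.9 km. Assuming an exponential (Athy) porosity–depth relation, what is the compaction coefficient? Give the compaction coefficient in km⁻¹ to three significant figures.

Athy: phi(Z) = phi₀ e^(−cZ) ⇒ phi₁/phi₂ = e^{c(Z₂−Z₁)} ⇒ c = ln(phi₁/phi₂)/(Z₂−Z₁)
c = ln(0.402/0.281) / (1.9 − 1.1) = ln(1.431) / 0.8 = 0.3581 / 0.8 = 0.4476 km⁻¹

0.448 km⁻¹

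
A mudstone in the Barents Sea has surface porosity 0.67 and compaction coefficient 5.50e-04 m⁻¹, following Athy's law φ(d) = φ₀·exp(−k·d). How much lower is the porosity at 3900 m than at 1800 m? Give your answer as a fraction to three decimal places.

Working in km (1 km = 1000 m; k in km⁻¹ = k in m⁻¹ × 1000):
φ(1.8) = 0.67·e^(−0.55×1.8) = 0.2490
φ(3.9) = 0.67·e^(−0.55×3.9) = 0.0784
Δφ = 0.2490 − 0.0784 = 0.1705

0.171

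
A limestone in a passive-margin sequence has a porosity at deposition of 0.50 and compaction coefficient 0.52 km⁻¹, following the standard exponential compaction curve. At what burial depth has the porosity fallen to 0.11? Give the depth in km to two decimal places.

Invert Athy's law: z = ln(n₀/n) / k
z = ln(0.5/0.11) / 0.52 = ln(4.545) / 0.52 = 1.5141 / 0.52 = 2.912 km

2.91 km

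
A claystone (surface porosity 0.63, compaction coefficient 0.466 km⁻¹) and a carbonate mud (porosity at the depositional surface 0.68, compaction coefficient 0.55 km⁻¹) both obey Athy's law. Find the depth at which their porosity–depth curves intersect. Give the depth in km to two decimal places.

Set n₀ₐ e^(−kₐd) = n₀ᵦ e^(−kᵦd) ⇒ ln(n₀ₐ/n₀ᵦ) = (kₐ − kᵦ)·d
d = ln(0.63/0.68) / (0.466 − 0.55) = -0.0764 / -0.084 = 0.909 km

0.91 km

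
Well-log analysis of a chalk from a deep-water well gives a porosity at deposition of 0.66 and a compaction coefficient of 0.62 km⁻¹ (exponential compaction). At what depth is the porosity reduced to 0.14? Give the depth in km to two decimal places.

2.50 km

Invert Athy's law: d = ln(φ₀/φ) / k
d = ln(0.66/0.14) / 0.62 = ln(4.714) / 0.62 = 1.5506 / 0.62 = 2.501 km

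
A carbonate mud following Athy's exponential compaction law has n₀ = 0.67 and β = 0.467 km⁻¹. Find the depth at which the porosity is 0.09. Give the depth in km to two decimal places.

Invert Athy's law: d = ln(n₀/n) / β
d = ln(0.67/0.09) / 0.467 = ln(7.444) / 0.467 = 2.0075 / 0.467 = 4.299 km

4.30 km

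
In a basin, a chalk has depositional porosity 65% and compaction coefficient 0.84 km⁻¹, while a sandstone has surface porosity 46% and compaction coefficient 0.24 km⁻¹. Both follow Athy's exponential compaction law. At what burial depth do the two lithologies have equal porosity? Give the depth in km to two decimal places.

0.58 km

Set φ₀ₐ e^(−βₐd) = φ₀ᵦ e^(−βᵦd) ⇒ ln(φ₀ₐ/φ₀ᵦ) = (βₐ − βᵦ)·d
d = ln(0.65/0.46) / (0.84 − 0.24) = 0.3457 / 0.6 = 0.576 km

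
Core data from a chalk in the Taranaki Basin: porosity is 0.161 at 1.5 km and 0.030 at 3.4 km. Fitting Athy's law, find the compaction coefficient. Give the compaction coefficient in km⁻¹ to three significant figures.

0.884 km⁻¹

Athy: φ(Z) = φ₀ e^(−cZ) ⇒ φ₁/φ₂ = e^{c(Z₂−Z₁)} ⇒ c = ln(φ₁/φ₂)/(Z₂−Z₁)
c = ln(0.161/0.03) / (3.4 − 1.5) = ln(5.367) / 1.9 = 1.6802 / 1.9 = 0.8843 km⁻¹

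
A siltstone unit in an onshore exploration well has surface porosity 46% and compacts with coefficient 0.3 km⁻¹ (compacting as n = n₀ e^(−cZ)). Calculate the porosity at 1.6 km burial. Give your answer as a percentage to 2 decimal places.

28.46%

n = n₀·exp(−c·Z) = 0.46 × exp(−0.3 × 1.6) = 0.46 × exp(−0.48)
  = 0.46 × 0.6188 = 0.2846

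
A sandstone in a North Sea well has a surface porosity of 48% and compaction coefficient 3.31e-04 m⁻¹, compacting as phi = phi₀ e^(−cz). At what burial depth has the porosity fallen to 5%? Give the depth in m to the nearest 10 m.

6830 m

Working in km (1 km = 1000 m; c in km⁻¹ = c in m⁻¹ × 1000):
Invert Athy's law: z = ln(phi₀/phi) / c
z = ln(0.48/0.05) / 0.331 = ln(9.6) / 0.331 = 2.2618 / 0.331 = 6.833 km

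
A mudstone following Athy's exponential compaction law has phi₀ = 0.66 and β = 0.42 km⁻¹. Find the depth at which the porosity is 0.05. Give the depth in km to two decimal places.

6.14 km

Invert Athy's law: Z = ln(phi₀/phi) / β
Z = ln(0.66/0.05) / 0.42 = ln(13.2) / 0.42 = 2.5802 / 0.42 = 6.143 km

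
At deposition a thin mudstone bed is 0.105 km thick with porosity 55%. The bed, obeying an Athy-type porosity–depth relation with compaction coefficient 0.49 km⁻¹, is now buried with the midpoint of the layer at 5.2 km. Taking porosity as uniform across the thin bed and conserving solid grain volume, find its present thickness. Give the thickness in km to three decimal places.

0.049 km

Porosity at 5.2 km: phi = 0.55·exp(−0.49×5.2) = 0.0430
Solid-volume conservation: h(1−phi) = h₀(1−phi₀) ⇒ h = h₀·(1−phi₀)/(1−phi)
h = 0.105 × (1 − 0.55)/(1 − 0.0430) = 0.105 × 0.4702 = 0.0494 km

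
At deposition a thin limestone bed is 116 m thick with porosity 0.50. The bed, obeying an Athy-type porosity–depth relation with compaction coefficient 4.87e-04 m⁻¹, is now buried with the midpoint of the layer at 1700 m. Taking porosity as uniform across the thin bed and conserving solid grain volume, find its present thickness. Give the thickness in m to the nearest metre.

Working in km (1 km = 1000 m; β in km⁻¹ = β in m⁻¹ × 1000):
Porosity at 1.7 km: phi = 0.5·exp(−0.487×1.7) = 0.2185
Solid-volume conservation: h(1−phi) = h₀(1−phi₀) ⇒ h = h₀·(1−phi₀)/(1−phi)
h = 0.116 × (1 − 0.5)/(1 − 0.2185) = 0.116 × 0.6398 = 0.0742 km

74 m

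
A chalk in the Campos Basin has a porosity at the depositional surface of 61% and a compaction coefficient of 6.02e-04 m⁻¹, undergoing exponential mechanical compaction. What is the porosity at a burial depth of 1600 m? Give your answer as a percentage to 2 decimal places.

23.28%

Working in km (1 km = 1000 m; c in km⁻¹ = c in m⁻¹ × 1000):
n = n₀·exp(−c·z) = 0.61 × exp(−0.602 × 1.6) = 0.61 × exp(−0.9632)
  = 0.61 × 0.3817 = 0.2328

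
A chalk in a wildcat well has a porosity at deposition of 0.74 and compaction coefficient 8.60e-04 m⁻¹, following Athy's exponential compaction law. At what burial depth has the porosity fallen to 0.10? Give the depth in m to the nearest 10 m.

2330 m

Working in km (1 km = 1000 m; c in km⁻¹ = c in m⁻¹ × 1000):
Invert Athy's law: Z = ln(n₀/n) / c
Z = ln(0.74/0.1) / 0.86 = ln(7.4) / 0.86 = 2.0015 / 0.86 = 2.327 km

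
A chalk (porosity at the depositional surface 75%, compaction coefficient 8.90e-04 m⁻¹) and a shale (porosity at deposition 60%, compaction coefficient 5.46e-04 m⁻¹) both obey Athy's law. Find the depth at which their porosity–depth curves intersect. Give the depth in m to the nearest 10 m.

650 m

Working in km (1 km = 1000 m; β in km⁻¹ = β in m⁻¹ × 1000):
Set n₀ₐ e^(−βₐz) = n₀ᵦ e^(−βᵦz) ⇒ ln(n₀ₐ/n₀ᵦ) = (βₐ − βᵦ)·z
z = ln(0.75/0.6) / (0.89 − 0.546) = 0.2231 / 0.344 = 0.649 km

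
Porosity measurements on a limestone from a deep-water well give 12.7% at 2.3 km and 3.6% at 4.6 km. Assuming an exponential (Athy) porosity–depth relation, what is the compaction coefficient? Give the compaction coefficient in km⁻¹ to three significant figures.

Athy: φ(d) = φ₀ e^(−cd) ⇒ φ₁/φ₂ = e^{c(d₂−d₁)} ⇒ c = ln(φ₁/φ₂)/(d₂−d₁)
c = ln(0.127/0.036) / (4.6 − 2.3) = ln(3.528) / 2.3 = 1.2607 / 2.3 = 0.5481 km⁻¹

0.548 km⁻¹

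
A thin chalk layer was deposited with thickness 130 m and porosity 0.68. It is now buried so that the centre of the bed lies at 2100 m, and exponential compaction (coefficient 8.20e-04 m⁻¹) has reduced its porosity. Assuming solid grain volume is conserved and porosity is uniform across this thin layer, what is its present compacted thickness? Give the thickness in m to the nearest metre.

Working in km (1 km = 1000 m; c in km⁻¹ = c in m⁻¹ × 1000):
Porosity at 2.1 km: n = 0.68·exp(−0.82×2.1) = 0.1215
Solid-volume conservation: h(1−n) = h₀(1−n₀) ⇒ h = h₀·(1−n₀)/(1−n)
h = 0.13 × (1 − 0.68)/(1 − 0.1215) = 0.13 × 0.3643 = 0.0474 km

47 m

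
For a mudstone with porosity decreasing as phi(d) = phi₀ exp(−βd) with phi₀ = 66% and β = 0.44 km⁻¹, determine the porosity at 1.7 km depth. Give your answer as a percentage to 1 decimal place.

31.2%

phi = phi₀·exp(−β·d) = 0.66 × exp(−0.44 × 1.7) = 0.66 × exp(−0.748)
  = 0.66 × 0.4733 = 0.3124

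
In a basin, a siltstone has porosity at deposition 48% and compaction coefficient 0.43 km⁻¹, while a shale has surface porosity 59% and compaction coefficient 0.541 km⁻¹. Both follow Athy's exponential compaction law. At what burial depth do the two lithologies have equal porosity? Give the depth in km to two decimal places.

1.86 km

Set n₀ₐ e^(−kₐZ) = n₀ᵦ e^(−kᵦZ) ⇒ ln(n₀ₐ/n₀ᵦ) = (kₐ − kᵦ)·Z
Z = ln(0.48/0.59) / (0.43 − 0.541) = -0.2063 / -0.111 = 1.859 km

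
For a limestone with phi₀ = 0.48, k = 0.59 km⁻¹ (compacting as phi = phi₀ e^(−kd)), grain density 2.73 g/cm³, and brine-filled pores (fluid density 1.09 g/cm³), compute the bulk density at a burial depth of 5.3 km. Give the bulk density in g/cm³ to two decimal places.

Porosity at depth: phi = 0.48·exp(−0.59×5.3) = 0.48×0.0438 = 0.0210
Bulk density: ρ_b = (1−phi)ρ_g + phi·ρ_f = 0.9790×2.73 + 0.0210×1.09
       = 2.673 + 0.023 = 2.695 g/cm³

2.70 g/cm³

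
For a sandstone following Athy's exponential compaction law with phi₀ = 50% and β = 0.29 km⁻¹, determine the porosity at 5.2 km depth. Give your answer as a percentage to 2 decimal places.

11.07%

phi = phi₀·exp(−β·Z) = 0.5 × exp(−0.29 × 5.2) = 0.5 × exp(−1.508)
  = 0.5 × 0.2214 = 0.1107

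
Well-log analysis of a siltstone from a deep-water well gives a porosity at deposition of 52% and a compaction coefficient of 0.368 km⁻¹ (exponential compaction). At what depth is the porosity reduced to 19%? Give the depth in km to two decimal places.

2.74 km

Invert Athy's law: Z = ln(phi₀/phi) / k
Z = ln(0.52/0.19) / 0.368 = ln(2.737) / 0.368 = 1.0068 / 0.368 = 2.736 km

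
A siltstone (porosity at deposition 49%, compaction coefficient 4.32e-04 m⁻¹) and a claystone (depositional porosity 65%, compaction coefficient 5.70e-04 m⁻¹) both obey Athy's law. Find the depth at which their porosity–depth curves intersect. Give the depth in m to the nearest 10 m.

Working in km (1 km = 1000 m; c in km⁻¹ = c in m⁻¹ × 1000):
Set phi₀ₐ e^(−cₐd) = phi₀ᵦ e^(−cᵦd) ⇒ ln(phi₀ₐ/phi₀ᵦ) = (cₐ − cᵦ)·d
d = ln(0.49/0.65) / (0.432 − 0.57) = -0.2826 / -0.138 = 2.048 km

2050 m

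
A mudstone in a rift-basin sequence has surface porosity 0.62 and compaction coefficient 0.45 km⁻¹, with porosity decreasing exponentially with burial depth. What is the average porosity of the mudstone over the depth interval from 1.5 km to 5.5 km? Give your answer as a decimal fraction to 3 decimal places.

⟨phi⟩ = (1/(z₂−z₁)) ∫ phi₀ e^(−kz) dz = phi₀·(e^(−k·z₁) − e^(−k·z₂)) / (k·(z₂−z₁))
e^(−0.45×1.5) = 0.5092; e^(−0.45×5.5) = 0.0842
⟨phi⟩ = 0.62 × (0.5092 − 0.0842) / (0.45 × 4) = 0.62 × 0.2361 = 0.1464

0.146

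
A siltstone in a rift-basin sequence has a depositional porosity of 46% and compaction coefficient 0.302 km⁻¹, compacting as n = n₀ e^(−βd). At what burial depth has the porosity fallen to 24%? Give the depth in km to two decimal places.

2.15 km

Invert Athy's law: d = ln(n₀/n) / β
d = ln(0.46/0.24) / 0.302 = ln(1.917) / 0.302 = 0.6506 / 0.302 = 2.154 km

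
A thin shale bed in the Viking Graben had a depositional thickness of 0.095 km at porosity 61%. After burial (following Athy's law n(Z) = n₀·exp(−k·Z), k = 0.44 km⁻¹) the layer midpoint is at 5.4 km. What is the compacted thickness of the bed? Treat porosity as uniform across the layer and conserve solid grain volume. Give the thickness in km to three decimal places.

0.039 km

Porosity at 5.4 km: n = 0.61·exp(−0.44×5.4) = 0.0567
Solid-volume conservation: h(1−n) = h₀(1−n₀) ⇒ h = h₀·(1−n₀)/(1−n)
h = 0.095 × (1 − 0.61)/(1 − 0.0567) = 0.095 × 0.4134 = 0.0393 km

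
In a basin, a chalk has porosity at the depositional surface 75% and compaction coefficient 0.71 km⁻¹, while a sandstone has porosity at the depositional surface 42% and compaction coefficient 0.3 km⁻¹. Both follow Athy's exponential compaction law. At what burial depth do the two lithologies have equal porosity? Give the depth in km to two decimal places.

1.41 km

Set φ₀ₐ e^(−kₐz) = φ₀ᵦ e^(−kᵦz) ⇒ ln(φ₀ₐ/φ₀ᵦ) = (kₐ − kᵦ)·z
z = ln(0.75/0.42) / (0.71 − 0.3) = 0.5798 / 0.41 = 1.414 km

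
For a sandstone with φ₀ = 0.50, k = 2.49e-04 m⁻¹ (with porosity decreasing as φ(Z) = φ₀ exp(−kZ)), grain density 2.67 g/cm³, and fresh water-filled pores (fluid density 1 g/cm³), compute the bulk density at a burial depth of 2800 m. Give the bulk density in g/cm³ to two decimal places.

2.25 g/cm³

Working in km (1 km = 1000 m; k in km⁻¹ = k in m⁻¹ × 1000):
Porosity at depth: φ = 0.5·exp(−0.249×2.8) = 0.5×0.4980 = 0.2490
Bulk density: ρ_b = (1−φ)ρ_g + φ·ρ_f = 0.7510×2.67 + 0.2490×1
       = 2.005 + 0.249 = 2.254 g/cm³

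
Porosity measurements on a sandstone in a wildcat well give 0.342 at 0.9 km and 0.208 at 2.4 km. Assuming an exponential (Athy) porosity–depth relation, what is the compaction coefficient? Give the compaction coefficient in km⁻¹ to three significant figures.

Athy: n(d) = n₀ e^(−βd) ⇒ n₁/n₂ = e^{β(d₂−d₁)} ⇒ β = ln(n₁/n₂)/(d₂−d₁)
β = ln(0.342/0.208) / (2.4 − 0.9) = ln(1.644) / 1.5 = 0.4973 / 1.5 = 0.3315 km⁻¹

0.332 km⁻¹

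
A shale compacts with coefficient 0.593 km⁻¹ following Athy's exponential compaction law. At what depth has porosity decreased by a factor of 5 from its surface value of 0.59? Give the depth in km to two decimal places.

n/n₀ = 1/5 ⇒ exp(−β·z) = 1/5 ⇒ z = ln(5) / β
z = 1.6094 / 0.593 = 2.714 km

2.71 km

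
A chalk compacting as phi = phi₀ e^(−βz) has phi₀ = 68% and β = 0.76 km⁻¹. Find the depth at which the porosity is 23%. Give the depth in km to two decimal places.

Invert Athy's law: z = ln(phi₀/phi) / β
z = ln(0.68/0.23) / 0.76 = ln(2.957) / 0.76 = 1.0840 / 0.76 = 1.426 km

1.43 km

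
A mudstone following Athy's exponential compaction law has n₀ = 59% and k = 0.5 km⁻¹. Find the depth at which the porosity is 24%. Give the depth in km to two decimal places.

1.80 km

Invert Athy's law: d = ln(n₀/n) / k
d = ln(0.59/0.24) / 0.5 = ln(2.458) / 0.5 = 0.8995 / 0.5 = 1.799 km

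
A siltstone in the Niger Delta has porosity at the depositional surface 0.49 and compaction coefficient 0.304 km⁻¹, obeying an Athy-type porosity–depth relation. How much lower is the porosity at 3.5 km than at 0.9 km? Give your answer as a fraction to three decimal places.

n(0.9) = 0.49·e^(−0.304×0.9) = 0.3727
n(3.5) = 0.49·e^(−0.304×3.5) = 0.1691
Δn = 0.3727 − 0.1691 = 0.2036

0.204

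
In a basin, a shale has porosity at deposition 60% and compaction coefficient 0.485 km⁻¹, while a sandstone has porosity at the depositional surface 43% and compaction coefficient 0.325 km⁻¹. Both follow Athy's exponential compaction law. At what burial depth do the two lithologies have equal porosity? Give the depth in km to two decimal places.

Set φ₀ₐ e^(−cₐd) = φ₀ᵦ e^(−cᵦd) ⇒ ln(φ₀ₐ/φ₀ᵦ) = (cₐ − cᵦ)·d
d = ln(0.6/0.43) / (0.485 − 0.325) = 0.3331 / 0.16 = 2.082 km

2.08 km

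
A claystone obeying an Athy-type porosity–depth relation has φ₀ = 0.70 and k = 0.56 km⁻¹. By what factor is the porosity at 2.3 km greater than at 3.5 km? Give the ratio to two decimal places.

φ(Z₁)/φ(Z₂) = e^(−k·Z₁)/e^(−k·Z₂) = e^{k(Z₂−Z₁)}
= exp(0.56 × 1.2) = exp(0.672) = 1.9581

1.96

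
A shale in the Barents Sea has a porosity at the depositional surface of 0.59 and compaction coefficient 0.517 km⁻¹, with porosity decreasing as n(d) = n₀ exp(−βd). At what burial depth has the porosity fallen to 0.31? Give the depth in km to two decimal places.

Invert Athy's law: d = ln(n₀/n) / β
d = ln(0.59/0.31) / 0.517 = ln(1.903) / 0.517 = 0.6436 / 0.517 = 1.245 km

1.24 km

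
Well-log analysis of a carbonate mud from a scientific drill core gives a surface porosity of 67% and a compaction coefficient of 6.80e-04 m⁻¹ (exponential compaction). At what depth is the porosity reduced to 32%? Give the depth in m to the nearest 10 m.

Working in km (1 km = 1000 m; k in km⁻¹ = k in m⁻¹ × 1000):
Invert Athy's law: z = ln(phi₀/phi) / k
z = ln(0.67/0.32) / 0.68 = ln(2.094) / 0.68 = 0.7390 / 0.68 = 1.087 km

1090 m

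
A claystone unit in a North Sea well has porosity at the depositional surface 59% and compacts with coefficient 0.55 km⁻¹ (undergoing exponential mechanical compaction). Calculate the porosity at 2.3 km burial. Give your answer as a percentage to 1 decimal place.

16.7%

φ = φ₀·exp(−β·Z) = 0.59 × exp(−0.55 × 2.3) = 0.59 × exp(−1.265)
  = 0.59 × 0.2822 = 0.1665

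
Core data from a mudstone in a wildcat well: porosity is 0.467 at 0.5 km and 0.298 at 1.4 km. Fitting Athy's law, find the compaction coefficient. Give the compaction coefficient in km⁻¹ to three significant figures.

0.499 km⁻¹

Athy: phi(Z) = phi₀ e^(−cZ) ⇒ phi₁/phi₂ = e^{c(Z₂−Z₁)} ⇒ c = ln(phi₁/phi₂)/(Z₂−Z₁)
c = ln(0.467/0.298) / (1.4 − 0.5) = ln(1.567) / 0.9 = 0.4492 / 0.9 = 0.4992 km⁻¹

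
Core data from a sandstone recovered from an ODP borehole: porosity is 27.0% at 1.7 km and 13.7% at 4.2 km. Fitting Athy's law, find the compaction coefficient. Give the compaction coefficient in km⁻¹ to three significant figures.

0.271 km⁻¹

Athy: n(z) = n₀ e^(−kz) ⇒ n₁/n₂ = e^{k(z₂−z₁)} ⇒ k = ln(n₁/n₂)/(z₂−z₁)
k = ln(0.27/0.137) / (4.2 − 1.7) = ln(1.971) / 2.5 = 0.6784 / 2.5 = 0.2714 km⁻¹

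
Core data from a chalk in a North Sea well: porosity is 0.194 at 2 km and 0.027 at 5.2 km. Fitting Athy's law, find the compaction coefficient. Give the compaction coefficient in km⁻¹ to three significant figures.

0.616 km⁻¹

Athy: n(Z) = n₀ e^(−cZ) ⇒ n₁/n₂ = e^{c(Z₂−Z₁)} ⇒ c = ln(n₁/n₂)/(Z₂−Z₁)
c = ln(0.194/0.027) / (5.2 − 2) = ln(7.185) / 3.2 = 1.9720 / 3.2 = 0.6163 km⁻¹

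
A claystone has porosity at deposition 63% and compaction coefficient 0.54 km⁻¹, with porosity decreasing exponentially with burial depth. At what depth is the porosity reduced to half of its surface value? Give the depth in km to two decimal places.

phi/phi₀ = 1/2 ⇒ exp(−k·d) = 1/2 ⇒ d = ln(2) / k
d = 0.6931 / 0.54 = 1.284 km

1.28 km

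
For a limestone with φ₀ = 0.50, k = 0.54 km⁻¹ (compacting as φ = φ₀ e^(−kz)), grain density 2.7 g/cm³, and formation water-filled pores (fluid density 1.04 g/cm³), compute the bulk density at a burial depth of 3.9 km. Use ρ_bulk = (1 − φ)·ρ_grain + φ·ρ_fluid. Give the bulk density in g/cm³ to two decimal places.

2.60 g/cm³

Porosity at depth: φ = 0.5·exp(−0.54×3.9) = 0.5×0.1217 = 0.0609
Bulk density: ρ_b = (1−φ)ρ_g + φ·ρ_f = 0.9391×2.7 + 0.0609×1.04
       = 2.536 + 0.063 = 2.599 g/cm³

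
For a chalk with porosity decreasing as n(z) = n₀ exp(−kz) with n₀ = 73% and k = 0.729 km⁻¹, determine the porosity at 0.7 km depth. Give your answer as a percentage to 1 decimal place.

43.8%

n = n₀·exp(−k·z) = 0.73 × exp(−0.729 × 0.7) = 0.73 × exp(−0.5103)
  = 0.73 × 0.6003 = 0.4382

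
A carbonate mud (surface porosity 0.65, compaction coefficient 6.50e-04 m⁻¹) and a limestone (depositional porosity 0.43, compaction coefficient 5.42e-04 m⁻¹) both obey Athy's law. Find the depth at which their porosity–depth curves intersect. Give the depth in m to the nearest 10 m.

Working in km (1 km = 1000 m; k in km⁻¹ = k in m⁻¹ × 1000):
Set n₀ₐ e^(−kₐz) = n₀ᵦ e^(−kᵦz) ⇒ ln(n₀ₐ/n₀ᵦ) = (kₐ − kᵦ)·z
z = ln(0.65/0.43) / (0.65 − 0.542) = 0.4132 / 0.108 = 3.826 km

3830 m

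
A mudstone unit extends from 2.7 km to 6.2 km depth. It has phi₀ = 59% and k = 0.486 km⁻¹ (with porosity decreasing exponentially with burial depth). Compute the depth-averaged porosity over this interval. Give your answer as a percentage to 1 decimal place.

⟨phi⟩ = (1/(z₂−z₁)) ∫ phi₀ e^(−kz) dz = phi₀·(e^(−k·z₁) − e^(−k·z₂)) / (k·(z₂−z₁))
e^(−0.486×2.7) = 0.2692; e^(−0.486×6.2) = 0.0491
⟨phi⟩ = 0.59 × (0.2692 − 0.0491) / (0.486 × 3.5) = 0.59 × 0.1294 = 0.0763

7.6%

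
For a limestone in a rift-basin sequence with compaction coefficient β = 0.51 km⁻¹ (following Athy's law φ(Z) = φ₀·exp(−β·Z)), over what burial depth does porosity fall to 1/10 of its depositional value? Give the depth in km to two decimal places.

4.51 km

φ/φ₀ = 1/10 ⇒ exp(−β·Z) = 1/10 ⇒ Z = ln(10) / β
Z = 2.3026 / 0.51 = 4.515 km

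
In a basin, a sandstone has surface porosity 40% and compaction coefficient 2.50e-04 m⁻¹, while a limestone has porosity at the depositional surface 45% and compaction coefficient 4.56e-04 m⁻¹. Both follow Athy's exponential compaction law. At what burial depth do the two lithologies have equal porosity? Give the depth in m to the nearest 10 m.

570 m

Working in km (1 km = 1000 m; c in km⁻¹ = c in m⁻¹ × 1000):
Set n₀ₐ e^(−cₐz) = n₀ᵦ e^(−cᵦz) ⇒ ln(n₀ₐ/n₀ᵦ) = (cₐ − cᵦ)·z
z = ln(0.4/0.45) / (0.25 − 0.456) = -0.1178 / -0.206 = 0.572 km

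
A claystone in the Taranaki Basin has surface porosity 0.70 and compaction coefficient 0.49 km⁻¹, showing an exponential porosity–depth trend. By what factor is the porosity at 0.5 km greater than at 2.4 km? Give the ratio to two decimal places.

2.54

phi(d₁)/phi(d₂) = e^(−k·d₁)/e^(−k·d₂) = e^{k(d₂−d₁)}
= exp(0.49 × 1.9) = exp(0.931) = 2.5370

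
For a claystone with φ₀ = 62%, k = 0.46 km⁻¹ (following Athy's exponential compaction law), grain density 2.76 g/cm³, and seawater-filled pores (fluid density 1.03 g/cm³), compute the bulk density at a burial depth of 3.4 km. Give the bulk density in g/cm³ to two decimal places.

2.54 g/cm³

Porosity at depth: φ = 0.62·exp(−0.46×3.4) = 0.62×0.2093 = 0.1298
Bulk density: ρ_b = (1−φ)ρ_g + φ·ρ_f = 0.8702×2.76 + 0.1298×1.03
       = 2.402 + 0.134 = 2.536 g/cm³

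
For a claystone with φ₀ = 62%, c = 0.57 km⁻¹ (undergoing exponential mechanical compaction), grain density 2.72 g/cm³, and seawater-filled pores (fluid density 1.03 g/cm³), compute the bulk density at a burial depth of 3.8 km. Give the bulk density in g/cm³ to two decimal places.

Porosity at depth: φ = 0.62·exp(−0.57×3.8) = 0.62×0.1146 = 0.0711
Bulk density: ρ_b = (1−φ)ρ_g + φ·ρ_f = 0.9289×2.72 + 0.0711×1.03
       = 2.527 + 0.073 = 2.600 g/cm³

2.60 g/cm³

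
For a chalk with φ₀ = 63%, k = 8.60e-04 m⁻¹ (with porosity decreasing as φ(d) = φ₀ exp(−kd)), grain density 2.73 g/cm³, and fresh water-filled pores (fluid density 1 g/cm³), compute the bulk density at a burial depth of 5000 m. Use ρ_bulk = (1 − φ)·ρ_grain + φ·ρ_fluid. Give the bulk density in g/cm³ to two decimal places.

Working in km (1 km = 1000 m; k in km⁻¹ = k in m⁻¹ × 1000):
Porosity at depth: φ = 0.63·exp(−0.86×5) = 0.63×0.0136 = 0.0085
Bulk density: ρ_b = (1−φ)ρ_g + φ·ρ_f = 0.9915×2.73 + 0.0085×1
       = 2.707 + 0.009 = 2.715 g/cm³

2.72 g/cm³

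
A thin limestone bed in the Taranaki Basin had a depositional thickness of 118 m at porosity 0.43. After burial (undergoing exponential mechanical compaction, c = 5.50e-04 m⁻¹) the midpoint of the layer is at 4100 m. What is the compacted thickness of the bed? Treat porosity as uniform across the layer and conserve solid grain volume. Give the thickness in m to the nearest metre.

70 m

Working in km (1 km = 1000 m; c in km⁻¹ = c in m⁻¹ × 1000):
Porosity at 4.1 km: n = 0.43·exp(−0.55×4.1) = 0.0451
Solid-volume conservation: h(1−n) = h₀(1−n₀) ⇒ h = h₀·(1−n₀)/(1−n)
h = 0.118 × (1 − 0.43)/(1 − 0.0451) = 0.118 × 0.5969 = 0.0704 km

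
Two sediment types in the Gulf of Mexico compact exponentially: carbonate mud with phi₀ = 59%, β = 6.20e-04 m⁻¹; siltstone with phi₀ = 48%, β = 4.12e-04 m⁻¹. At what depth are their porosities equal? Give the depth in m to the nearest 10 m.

Working in km (1 km = 1000 m; β in km⁻¹ = β in m⁻¹ × 1000):
Set phi₀ₐ e^(−βₐd) = phi₀ᵦ e^(−βᵦd) ⇒ ln(phi₀ₐ/phi₀ᵦ) = (βₐ − βᵦ)·d
d = ln(0.59/0.48) / (0.62 − 0.412) = 0.2063 / 0.208 = 0.992 km

990 m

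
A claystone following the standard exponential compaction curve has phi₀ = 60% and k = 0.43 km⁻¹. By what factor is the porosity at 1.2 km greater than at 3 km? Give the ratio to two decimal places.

phi(Z₁)/phi(Z₂) = e^(−k·Z₁)/e^(−k·Z₂) = e^{k(Z₂−Z₁)}
= exp(0.43 × 1.8) = exp(0.774) = 2.1684

2.17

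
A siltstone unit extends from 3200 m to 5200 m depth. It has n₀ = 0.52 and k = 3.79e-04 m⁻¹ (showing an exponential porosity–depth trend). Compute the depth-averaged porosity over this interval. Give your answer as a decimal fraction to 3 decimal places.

Working in km (1 km = 1000 m; k in km⁻¹ = k in m⁻¹ × 1000):
⟨n⟩ = (1/(z₂−z₁)) ∫ n₀ e^(−kz) dz = n₀·(e^(−k·z₁) − e^(−k·z₂)) / (k·(z₂−z₁))
e^(−0.379×3.2) = 0.2974; e^(−0.379×5.2) = 0.1393
⟨n⟩ = 0.52 × (0.2974 − 0.1393) / (0.379 × 2) = 0.52 × 0.2085 = 0.1084

0.108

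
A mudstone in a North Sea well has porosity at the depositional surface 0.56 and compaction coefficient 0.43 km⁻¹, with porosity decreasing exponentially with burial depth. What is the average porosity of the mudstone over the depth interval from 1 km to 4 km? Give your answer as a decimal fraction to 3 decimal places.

⟨phi⟩ = (1/(z₂−z₁)) ∫ phi₀ e^(−kz) dz = phi₀·(e^(−k·z₁) − e^(−k·z₂)) / (k·(z₂−z₁))
e^(−0.43×1) = 0.6505; e^(−0.43×4) = 0.1791
⟨phi⟩ = 0.56 × (0.6505 − 0.1791) / (0.43 × 3) = 0.56 × 0.3655 = 0.2047

0.205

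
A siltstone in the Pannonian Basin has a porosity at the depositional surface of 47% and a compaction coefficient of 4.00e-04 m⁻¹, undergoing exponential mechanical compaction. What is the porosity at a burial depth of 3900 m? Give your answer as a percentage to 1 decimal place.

9.9%

Working in km (1 km = 1000 m; c in km⁻¹ = c in m⁻¹ × 1000):
φ = φ₀·exp(−c·z) = 0.47 × exp(−0.4 × 3.9) = 0.47 × exp(−1.56)
  = 0.47 × 0.2101 = 0.0988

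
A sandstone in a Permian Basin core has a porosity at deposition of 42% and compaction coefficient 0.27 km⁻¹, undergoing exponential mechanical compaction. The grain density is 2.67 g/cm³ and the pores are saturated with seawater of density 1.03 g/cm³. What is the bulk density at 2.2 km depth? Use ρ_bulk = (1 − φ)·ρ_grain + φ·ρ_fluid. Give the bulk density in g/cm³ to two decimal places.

Porosity at depth: φ = 0.42·exp(−0.27×2.2) = 0.42×0.5521 = 0.2319
Bulk density: ρ_b = (1−φ)ρ_g + φ·ρ_f = 0.7681×2.67 + 0.2319×1.03
       = 2.051 + 0.239 = 2.290 g/cm³

2.29 g/cm³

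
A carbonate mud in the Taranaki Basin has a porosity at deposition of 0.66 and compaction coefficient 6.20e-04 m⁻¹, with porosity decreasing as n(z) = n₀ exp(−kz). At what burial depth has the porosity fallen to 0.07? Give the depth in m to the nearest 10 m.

Working in km (1 km = 1000 m; k in km⁻¹ = k in m⁻¹ × 1000):
Invert Athy's law: z = ln(n₀/n) / k
z = ln(0.66/0.07) / 0.62 = ln(9.429) / 0.62 = 2.2437 / 0.62 = 3.619 km

3620 m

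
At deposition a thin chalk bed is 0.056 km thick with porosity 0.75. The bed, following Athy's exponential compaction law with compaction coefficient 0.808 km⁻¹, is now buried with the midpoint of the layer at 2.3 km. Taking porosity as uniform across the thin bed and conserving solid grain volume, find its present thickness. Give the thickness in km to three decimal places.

Porosity at 2.3 km: n = 0.75·exp(−0.808×2.3) = 0.1169
Solid-volume conservation: h(1−n) = h₀(1−n₀) ⇒ h = h₀·(1−n₀)/(1−n)
h = 0.056 × (1 − 0.75)/(1 − 0.1169) = 0.056 × 0.2831 = 0.0159 km

0.016 km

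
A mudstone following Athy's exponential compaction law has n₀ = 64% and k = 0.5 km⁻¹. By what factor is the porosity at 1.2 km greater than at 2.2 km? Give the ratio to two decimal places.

n(d₁)/n(d₂) = e^(−k·d₁)/e^(−k·d₂) = e^{k(d₂−d₁)}
= exp(0.5 × 1) = exp(0.5) = 1.6487

1.65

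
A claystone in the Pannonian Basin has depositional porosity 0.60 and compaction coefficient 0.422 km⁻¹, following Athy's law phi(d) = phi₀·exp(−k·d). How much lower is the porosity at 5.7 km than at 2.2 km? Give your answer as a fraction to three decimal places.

0.183

phi(2.2) = 0.6·e^(−0.422×2.2) = 0.2371
phi(5.7) = 0.6·e^(−0.422×5.7) = 0.0541
Δphi = 0.2371 − 0.0541 = 0.1830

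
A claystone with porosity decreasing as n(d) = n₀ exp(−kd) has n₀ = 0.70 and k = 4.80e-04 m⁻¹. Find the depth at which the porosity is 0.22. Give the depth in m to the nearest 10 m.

2410 m

Working in km (1 km = 1000 m; k in km⁻¹ = k in m⁻¹ × 1000):
Invert Athy's law: d = ln(n₀/n) / k
d = ln(0.7/0.22) / 0.48 = ln(3.182) / 0.48 = 1.1575 / 0.48 = 2.411 km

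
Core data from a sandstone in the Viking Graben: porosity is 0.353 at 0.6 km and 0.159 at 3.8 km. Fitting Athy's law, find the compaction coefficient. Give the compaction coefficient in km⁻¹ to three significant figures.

0.249 km⁻¹

Athy: n(d) = n₀ e^(−kd) ⇒ n₁/n₂ = e^{k(d₂−d₁)} ⇒ k = ln(n₁/n₂)/(d₂−d₁)
k = ln(0.353/0.159) / (3.8 − 0.6) = ln(2.22) / 3.2 = 0.7976 / 3.2 = 0.2492 km⁻¹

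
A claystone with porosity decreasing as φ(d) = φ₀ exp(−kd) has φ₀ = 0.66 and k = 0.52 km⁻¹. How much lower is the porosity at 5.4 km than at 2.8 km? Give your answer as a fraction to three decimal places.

0.114

φ(2.8) = 0.66·e^(−0.52×2.8) = 0.1539
φ(5.4) = 0.66·e^(−0.52×5.4) = 0.0398
Δφ = 0.1539 − 0.0398 = 0.1141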